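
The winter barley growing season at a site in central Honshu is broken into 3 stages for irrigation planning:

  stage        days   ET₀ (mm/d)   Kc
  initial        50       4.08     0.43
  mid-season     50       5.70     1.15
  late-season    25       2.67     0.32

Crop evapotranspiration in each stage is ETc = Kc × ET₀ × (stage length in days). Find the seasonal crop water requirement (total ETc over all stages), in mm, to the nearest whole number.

initial: 0.43 × 4.08 × 50 = 87.72 mm
mid-season: 1.15 × 5.70 × 50 = 327.75 mm
late-season: 0.32 × 2.67 × 25 = 21.36 mm
Seasonal total = 436.83 mm

437 mm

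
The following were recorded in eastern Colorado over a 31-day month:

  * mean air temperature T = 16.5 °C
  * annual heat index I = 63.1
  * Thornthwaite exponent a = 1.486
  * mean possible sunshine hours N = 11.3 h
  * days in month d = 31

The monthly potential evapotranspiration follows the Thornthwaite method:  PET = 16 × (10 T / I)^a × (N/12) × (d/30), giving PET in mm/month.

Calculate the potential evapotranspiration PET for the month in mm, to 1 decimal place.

10T/I = 10 × 16.5 / 63.1 = 2.6149
(10T/I)^a = 2.6149^1.486 = 4.1719
Uncorrected PET = 16 × 4.1719 = 66.750 mm
Correction = (N/12)(d/30) = (11.3/12)(31/30) = 0.9731
PET = 66.750 × 0.9731 = 64.954 mm/month

65.0 mm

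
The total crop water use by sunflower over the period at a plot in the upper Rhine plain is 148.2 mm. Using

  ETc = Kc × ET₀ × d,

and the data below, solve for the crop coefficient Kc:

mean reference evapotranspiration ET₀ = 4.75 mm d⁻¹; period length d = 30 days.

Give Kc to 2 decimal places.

ETc = Kc × ET₀ × d  ⇒  Kc = ETc / (ET₀ × d)
Kc = 148.2 / (4.75 × 30) = 148.2 / 142.50 = 1.0400

1.04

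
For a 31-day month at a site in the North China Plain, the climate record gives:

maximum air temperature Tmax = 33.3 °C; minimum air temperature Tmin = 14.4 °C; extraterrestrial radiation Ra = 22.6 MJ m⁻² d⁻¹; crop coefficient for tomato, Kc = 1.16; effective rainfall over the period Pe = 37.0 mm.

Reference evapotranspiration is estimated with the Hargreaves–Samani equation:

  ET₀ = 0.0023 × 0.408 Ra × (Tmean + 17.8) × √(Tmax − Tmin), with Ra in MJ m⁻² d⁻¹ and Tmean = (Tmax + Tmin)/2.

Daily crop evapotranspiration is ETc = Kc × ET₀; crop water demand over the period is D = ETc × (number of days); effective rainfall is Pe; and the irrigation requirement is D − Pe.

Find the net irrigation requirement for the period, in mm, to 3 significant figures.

Tmean = (33.3 + 14.4)/2 = 23.85 °C
0.408 Ra = 0.408 × 22.6 = 9.2208 mm/d equivalent
ET₀ = 0.0023 × 9.2208 × (23.85 + 17.8) × √18.9 = 0.0023 × 9.2208 × 41.65 × 4.3474 = 3.8401 mm/d
ETc = Kc × ET₀ = 1.16 × 3.8401 = 4.4545 mm/d
Crop demand D = ETc × 31 d = 4.4545 × 31 = 138.090 mm
D − Pe = 138.090 − 37.0 = 101.090 mm

101 mm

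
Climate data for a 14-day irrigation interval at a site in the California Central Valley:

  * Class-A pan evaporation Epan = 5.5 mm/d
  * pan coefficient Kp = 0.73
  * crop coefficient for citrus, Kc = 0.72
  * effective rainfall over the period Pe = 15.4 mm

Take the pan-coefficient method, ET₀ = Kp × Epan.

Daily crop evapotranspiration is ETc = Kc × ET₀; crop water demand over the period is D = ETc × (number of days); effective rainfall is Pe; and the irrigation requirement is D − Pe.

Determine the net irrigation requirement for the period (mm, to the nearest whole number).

25 mm

ET₀ = 0.73 × 5.5 = 4.0150 mm/d
ETc = Kc × ET₀ = 0.72 × 4.0150 = 2.8908 mm/d
Crop demand D = ETc × 14 d = 2.8908 × 14 = 40.471 mm
D − Pe = 40.471 − 15.4 = 25.071 mm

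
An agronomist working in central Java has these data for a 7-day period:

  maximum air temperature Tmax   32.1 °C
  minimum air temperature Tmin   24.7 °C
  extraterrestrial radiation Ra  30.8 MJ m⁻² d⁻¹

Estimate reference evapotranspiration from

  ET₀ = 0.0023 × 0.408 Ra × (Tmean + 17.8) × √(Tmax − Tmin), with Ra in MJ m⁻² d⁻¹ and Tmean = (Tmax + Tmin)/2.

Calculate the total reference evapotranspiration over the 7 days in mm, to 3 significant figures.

25.4 mm

Tmean = (32.1 + 24.7)/2 = 28.40 °C
0.408 Ra = 0.408 × 30.8 = 12.5664 mm/d equivalent
ET₀ = 0.0023 × 12.5664 × (28.40 + 17.8) × √7.4 = 0.0023 × 12.5664 × 46.20 × 2.7203 = 3.6324 mm/d
Over 7 days: 3.6324 × 7 = 25.427 mm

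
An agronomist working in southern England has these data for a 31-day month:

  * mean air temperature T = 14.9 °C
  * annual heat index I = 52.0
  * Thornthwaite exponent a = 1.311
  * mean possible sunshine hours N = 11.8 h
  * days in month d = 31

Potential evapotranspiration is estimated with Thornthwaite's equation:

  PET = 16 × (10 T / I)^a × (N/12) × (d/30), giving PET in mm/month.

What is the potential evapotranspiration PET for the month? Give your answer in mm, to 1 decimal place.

64.6 mm

10T/I = 10 × 14.9 / 52.0 = 2.8654
(10T/I)^a = 2.8654^1.311 = 3.9753
Uncorrected PET = 16 × 3.9753 = 63.605 mm
Correction = (N/12)(d/30) = (11.8/12)(31/30) = 1.0161
PET = 63.605 × 1.0161 = 64.629 mm/month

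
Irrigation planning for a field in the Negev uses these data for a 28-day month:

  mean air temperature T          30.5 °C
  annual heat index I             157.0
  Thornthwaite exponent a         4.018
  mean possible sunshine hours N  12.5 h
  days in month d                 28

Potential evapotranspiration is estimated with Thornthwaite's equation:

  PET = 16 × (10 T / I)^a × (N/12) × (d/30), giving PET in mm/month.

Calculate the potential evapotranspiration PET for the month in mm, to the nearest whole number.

10T/I = 10 × 30.5 / 157.0 = 1.9427
(10T/I)^a = 1.9427^4.018 = 14.4150
Uncorrected PET = 16 × 14.4150 = 230.640 mm
Correction = (N/12)(d/30) = (12.5/12)(28/30) = 0.9722
PET = 230.640 × 0.9722 = 224.228 mm/month

224 mm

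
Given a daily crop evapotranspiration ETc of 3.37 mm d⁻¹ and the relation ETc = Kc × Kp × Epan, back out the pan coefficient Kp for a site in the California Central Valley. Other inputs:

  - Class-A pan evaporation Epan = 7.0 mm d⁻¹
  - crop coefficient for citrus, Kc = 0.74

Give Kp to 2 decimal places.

0.65

ETc = Kc × Kp × Epan  ⇒  Kp = ETc / (Kc × Epan)
Kp = 3.37 / (0.74 × 7.0) = 3.37 / 5.180 = 0.6506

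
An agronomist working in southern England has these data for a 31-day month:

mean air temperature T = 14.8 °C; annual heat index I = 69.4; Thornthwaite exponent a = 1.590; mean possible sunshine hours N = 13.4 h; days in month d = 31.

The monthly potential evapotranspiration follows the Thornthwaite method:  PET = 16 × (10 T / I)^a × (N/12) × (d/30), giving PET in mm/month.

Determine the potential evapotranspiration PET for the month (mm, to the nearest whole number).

10T/I = 10 × 14.8 / 69.4 = 2.1326
(10T/I)^a = 2.1326^1.590 = 3.3340
Uncorrected PET = 16 × 3.3340 = 53.344 mm
Correction = (N/12)(d/30) = (13.4/12)(31/30) = 1.1539
PET = 53.344 × 1.1539 = 61.554 mm/month

62 mm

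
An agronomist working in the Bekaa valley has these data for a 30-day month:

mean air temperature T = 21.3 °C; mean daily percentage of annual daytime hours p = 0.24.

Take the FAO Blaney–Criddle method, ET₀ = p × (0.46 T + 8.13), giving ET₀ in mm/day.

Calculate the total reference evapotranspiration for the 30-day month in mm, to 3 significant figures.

ET₀ = 0.24 × (0.46 × 21.3 + 8.13) = 0.24 × 17.928 = 4.3027 mm/d
Monthly total = 4.3027 × 30 = 129.081 mm

129 mm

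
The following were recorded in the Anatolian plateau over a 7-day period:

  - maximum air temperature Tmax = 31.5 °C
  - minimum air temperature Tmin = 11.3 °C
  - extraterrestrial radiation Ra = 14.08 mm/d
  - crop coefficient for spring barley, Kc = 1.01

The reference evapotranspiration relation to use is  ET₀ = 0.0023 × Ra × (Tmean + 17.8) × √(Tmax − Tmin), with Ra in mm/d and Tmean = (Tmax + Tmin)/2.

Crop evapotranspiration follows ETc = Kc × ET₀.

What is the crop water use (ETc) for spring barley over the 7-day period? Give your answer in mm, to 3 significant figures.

Tmean = (31.5 + 11.3)/2 = 21.40 °C
ET₀ = 0.0023 × 14.08 × (21.40 + 17.8) × √20.2 = 0.0023 × 14.08 × 39.20 × 4.4944 = 5.7054 mm/d
ETc = Kc × ET₀ = 1.01 × 5.7054 = 5.7625 mm/d
Over 7 days: 5.7625 × 7 = 40.338 mm

40.3 mm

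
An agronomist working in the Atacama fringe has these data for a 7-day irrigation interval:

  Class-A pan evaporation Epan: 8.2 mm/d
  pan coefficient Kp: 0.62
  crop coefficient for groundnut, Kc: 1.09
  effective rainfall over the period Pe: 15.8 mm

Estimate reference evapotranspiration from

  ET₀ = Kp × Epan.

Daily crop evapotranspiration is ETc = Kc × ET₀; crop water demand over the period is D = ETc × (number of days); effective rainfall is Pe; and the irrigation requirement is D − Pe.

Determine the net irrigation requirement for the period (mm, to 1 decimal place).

23.0 mm

ET₀ = 0.62 × 8.2 = 5.0840 mm/d
ETc = Kc × ET₀ = 1.09 × 5.0840 = 5.5416 mm/d
Crop demand D = ETc × 7 d = 5.5416 × 7 = 38.791 mm
D − Pe = 38.791 − 15.8 = 22.991 mm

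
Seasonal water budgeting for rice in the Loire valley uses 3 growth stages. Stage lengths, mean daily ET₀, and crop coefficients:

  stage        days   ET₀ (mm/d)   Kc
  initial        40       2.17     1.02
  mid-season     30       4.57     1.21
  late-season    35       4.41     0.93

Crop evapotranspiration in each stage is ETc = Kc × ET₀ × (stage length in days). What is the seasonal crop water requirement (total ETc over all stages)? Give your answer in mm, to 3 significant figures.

initial: 1.02 × 2.17 × 40 = 88.54 mm
mid-season: 1.21 × 4.57 × 30 = 165.89 mm
late-season: 0.93 × 4.41 × 35 = 143.55 mm
Seasonal total = 397.98 mm

398 mm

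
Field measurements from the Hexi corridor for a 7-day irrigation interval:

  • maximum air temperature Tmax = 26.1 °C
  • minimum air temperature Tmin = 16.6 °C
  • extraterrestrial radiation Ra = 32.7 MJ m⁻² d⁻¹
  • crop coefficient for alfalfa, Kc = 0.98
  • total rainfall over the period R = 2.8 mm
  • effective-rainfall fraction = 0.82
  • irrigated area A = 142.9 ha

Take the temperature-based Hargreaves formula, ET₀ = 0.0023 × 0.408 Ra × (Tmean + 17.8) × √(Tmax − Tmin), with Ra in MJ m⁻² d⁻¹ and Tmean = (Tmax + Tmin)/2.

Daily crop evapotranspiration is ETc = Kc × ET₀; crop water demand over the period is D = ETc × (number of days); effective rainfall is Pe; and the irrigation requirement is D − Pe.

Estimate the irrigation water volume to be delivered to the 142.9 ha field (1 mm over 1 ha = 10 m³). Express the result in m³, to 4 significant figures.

Tmean = (26.1 + 16.6)/2 = 21.35 °C
0.408 Ra = 0.408 × 32.7 = 13.3416 mm/d equivalent
ET₀ = 0.0023 × 13.3416 × (21.35 + 17.8) × √9.5 = 0.0023 × 13.3416 × 39.15 × 3.0822 = 3.7028 mm/d
ETc = Kc × ET₀ = 0.98 × 3.7028 = 3.6287 mm/d
Crop demand D = ETc × 7 d = 3.6287 × 7 = 25.401 mm
Pe = 0.82 × 2.8 = 2.296 mm
D − Pe = 25.401 − 2.296 = 23.105 mm
Volume = 23.105 mm × 142.9 ha × 10 = 33017.0 m³

33020 m³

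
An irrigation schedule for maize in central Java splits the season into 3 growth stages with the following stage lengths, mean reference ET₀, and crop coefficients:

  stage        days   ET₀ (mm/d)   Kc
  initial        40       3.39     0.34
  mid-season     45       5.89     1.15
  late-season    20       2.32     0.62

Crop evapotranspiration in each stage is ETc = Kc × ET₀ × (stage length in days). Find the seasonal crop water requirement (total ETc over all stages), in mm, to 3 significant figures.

380 mm

initial: 0.34 × 3.39 × 40 = 46.10 mm
mid-season: 1.15 × 5.89 × 45 = 304.81 mm
late-season: 0.62 × 2.32 × 20 = 28.77 mm
Seasonal total = 379.68 mm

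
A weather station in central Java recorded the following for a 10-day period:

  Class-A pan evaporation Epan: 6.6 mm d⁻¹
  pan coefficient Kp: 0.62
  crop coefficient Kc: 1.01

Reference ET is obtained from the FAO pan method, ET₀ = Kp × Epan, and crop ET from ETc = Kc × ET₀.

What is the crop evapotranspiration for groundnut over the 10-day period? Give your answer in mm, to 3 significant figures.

41.3 mm

ET₀ = 0.62 × 6.6 = 4.0920 mm/d
ETc = Kc × ET₀ = 1.01 × 4.0920 = 4.1329 mm/d
Over 10 days: 4.1329 × 10 = 41.329 mm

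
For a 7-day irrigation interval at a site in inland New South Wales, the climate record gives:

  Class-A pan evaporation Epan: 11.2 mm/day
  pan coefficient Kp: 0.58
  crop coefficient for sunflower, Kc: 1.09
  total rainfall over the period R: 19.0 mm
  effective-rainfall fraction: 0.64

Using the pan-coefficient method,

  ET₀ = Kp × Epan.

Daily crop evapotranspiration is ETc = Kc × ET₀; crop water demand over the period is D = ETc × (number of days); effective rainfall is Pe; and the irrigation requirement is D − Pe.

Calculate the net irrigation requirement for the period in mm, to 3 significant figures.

37.4 mm

ET₀ = 0.58 × 11.2 = 6.4960 mm/d
ETc = Kc × ET₀ = 1.09 × 6.4960 = 7.0806 mm/d
Crop demand D = ETc × 7 d = 7.0806 × 7 = 49.564 mm
Pe = 0.64 × 19.0 = 12.160 mm
D − Pe = 49.564 − 12.160 = 37.404 mm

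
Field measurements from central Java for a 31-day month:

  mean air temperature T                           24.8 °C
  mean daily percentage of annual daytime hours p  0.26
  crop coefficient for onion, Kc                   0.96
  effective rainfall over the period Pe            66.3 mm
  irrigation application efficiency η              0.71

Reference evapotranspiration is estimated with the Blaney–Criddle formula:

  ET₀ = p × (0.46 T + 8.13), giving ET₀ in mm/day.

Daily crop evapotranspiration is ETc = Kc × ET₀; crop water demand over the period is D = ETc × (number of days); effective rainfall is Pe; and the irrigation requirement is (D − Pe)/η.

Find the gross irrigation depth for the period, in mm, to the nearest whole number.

120 mm

ET₀ = 0.26 × (0.46 × 24.8 + 8.13) = 0.26 × 19.538 = 5.0799 mm/d
ETc = Kc × ET₀ = 0.96 × 5.0799 = 4.8767 mm/d
Crop demand D = ETc × 31 d = 4.8767 × 31 = 151.178 mm
D − Pe = 151.178 − 66.3 = 84.878 mm
Gross irrigation = 84.878 / 0.71 = 119.546 mm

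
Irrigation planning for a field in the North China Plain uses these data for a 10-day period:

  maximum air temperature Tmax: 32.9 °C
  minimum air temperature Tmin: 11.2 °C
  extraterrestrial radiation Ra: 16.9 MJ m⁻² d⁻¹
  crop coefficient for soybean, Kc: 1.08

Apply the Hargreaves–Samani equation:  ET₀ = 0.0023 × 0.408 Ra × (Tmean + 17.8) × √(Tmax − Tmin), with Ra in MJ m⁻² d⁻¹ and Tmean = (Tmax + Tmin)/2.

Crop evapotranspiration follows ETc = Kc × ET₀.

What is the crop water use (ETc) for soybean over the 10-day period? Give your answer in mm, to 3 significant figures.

31.8 mm

Tmean = (32.9 + 11.2)/2 = 22.05 °C
0.408 Ra = 0.408 × 16.9 = 6.8952 mm/d equivalent
ET₀ = 0.0023 × 6.8952 × (22.05 + 17.8) × √21.7 = 0.0023 × 6.8952 × 39.85 × 4.6583 = 2.9440 mm/d
ETc = Kc × ET₀ = 1.08 × 2.9440 = 3.1795 mm/d
Over 10 days: 3.1795 × 10 = 31.795 mm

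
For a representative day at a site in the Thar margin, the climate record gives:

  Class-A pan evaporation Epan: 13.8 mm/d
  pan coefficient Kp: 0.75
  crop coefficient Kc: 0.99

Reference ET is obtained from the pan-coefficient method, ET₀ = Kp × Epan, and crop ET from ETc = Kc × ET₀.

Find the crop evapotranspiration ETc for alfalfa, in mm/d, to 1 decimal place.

ET₀ = 0.75 × 13.8 = 10.3500 mm/d
ETc = Kc × ET₀ = 0.99 × 10.3500 = 10.2465 mm/d

10.2 mm/d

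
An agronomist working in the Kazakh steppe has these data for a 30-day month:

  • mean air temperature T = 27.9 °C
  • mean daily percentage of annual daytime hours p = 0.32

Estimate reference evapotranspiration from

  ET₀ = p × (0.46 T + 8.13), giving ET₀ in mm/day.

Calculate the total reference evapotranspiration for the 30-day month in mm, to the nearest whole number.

ET₀ = 0.32 × (0.46 × 27.9 + 8.13) = 0.32 × 20.964 = 6.7085 mm/d
Monthly total = 6.7085 × 30 = 201.255 mm

201 mm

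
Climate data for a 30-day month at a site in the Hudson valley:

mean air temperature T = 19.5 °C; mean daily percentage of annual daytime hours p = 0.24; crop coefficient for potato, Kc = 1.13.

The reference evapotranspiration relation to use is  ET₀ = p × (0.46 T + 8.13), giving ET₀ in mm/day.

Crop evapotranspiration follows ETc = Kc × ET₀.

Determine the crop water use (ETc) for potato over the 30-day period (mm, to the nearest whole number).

ET₀ = 0.24 × (0.46 × 19.5 + 8.13) = 0.24 × 17.100 = 4.1040 mm/d
ETc = Kc × ET₀ = 1.13 × 4.1040 = 4.6375 mm/d
Over 30 days: 4.6375 × 30 = 139.125 mm

139 mm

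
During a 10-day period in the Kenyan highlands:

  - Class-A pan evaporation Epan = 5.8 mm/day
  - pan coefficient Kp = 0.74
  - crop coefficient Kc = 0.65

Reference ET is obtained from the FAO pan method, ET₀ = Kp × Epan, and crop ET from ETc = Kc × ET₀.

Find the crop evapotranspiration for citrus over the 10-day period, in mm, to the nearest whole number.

28 mm

ET₀ = 0.74 × 5.8 = 4.2920 mm/d
ETc = Kc × ET₀ = 0.65 × 4.2920 = 2.7898 mm/d
Over 10 days: 2.7898 × 10 = 27.898 mm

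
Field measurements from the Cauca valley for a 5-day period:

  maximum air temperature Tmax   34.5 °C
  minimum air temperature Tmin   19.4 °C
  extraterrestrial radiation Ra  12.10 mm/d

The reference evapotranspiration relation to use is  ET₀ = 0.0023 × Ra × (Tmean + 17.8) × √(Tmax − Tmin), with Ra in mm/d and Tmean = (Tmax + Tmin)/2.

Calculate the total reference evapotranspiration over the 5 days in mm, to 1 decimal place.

24.2 mm

Tmean = (34.5 + 19.4)/2 = 26.95 °C
ET₀ = 0.0023 × 12.10 × (26.95 + 17.8) × √15.1 = 0.0023 × 12.10 × 44.75 × 3.8859 = 4.8395 mm/d
Over 5 days: 4.8395 × 5 = 24.198 mm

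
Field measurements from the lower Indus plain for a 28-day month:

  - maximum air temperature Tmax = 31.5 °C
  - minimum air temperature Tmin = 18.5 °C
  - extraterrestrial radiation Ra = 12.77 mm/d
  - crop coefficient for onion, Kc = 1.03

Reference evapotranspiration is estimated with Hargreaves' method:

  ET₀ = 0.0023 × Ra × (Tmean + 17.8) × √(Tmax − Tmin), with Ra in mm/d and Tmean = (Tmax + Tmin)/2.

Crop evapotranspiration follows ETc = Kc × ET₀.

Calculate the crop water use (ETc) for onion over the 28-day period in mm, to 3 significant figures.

131 mm

Tmean = (31.5 + 18.5)/2 = 25.00 °C
ET₀ = 0.0023 × 12.77 × (25.00 + 17.8) × √13.0 = 0.0023 × 12.77 × 42.80 × 3.6056 = 4.5325 mm/d
ETc = Kc × ET₀ = 1.03 × 4.5325 = 4.6685 mm/d
Over 28 days: 4.6685 × 28 = 130.718 mm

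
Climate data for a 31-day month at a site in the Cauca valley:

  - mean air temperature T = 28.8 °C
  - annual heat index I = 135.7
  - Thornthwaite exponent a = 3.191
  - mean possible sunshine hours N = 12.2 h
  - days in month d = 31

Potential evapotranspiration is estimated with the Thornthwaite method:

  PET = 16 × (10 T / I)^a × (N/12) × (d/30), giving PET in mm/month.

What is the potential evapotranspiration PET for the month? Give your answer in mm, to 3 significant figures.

10T/I = 10 × 28.8 / 135.7 = 2.1223
(10T/I)^a = 2.1223^3.191 = 11.0367
Uncorrected PET = 16 × 11.0367 = 176.587 mm
Correction = (N/12)(d/30) = (12.2/12)(31/30) = 1.0506
PET = 176.587 × 1.0506 = 185.522 mm/month

186 mm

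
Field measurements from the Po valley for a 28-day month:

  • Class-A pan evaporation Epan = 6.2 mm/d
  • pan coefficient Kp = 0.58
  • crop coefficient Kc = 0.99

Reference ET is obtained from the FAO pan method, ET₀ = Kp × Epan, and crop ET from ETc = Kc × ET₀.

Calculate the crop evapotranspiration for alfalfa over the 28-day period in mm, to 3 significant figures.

ET₀ = 0.58 × 6.2 = 3.5960 mm/d
ETc = Kc × ET₀ = 0.99 × 3.5960 = 3.5600 mm/d
Over 28 days: 3.5600 × 28 = 99.680 mm

99.7 mm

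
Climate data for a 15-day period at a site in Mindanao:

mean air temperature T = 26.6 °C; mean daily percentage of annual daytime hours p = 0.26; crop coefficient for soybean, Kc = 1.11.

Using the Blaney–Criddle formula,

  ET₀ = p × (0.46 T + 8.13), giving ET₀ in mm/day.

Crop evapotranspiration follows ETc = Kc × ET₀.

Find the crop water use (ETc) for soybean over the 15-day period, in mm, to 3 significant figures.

88.2 mm

ET₀ = 0.26 × (0.46 × 26.6 + 8.13) = 0.26 × 20.366 = 5.2952 mm/d
ETc = Kc × ET₀ = 1.11 × 5.2952 = 5.8777 mm/d
Over 15 days: 5.8777 × 15 = 88.166 mm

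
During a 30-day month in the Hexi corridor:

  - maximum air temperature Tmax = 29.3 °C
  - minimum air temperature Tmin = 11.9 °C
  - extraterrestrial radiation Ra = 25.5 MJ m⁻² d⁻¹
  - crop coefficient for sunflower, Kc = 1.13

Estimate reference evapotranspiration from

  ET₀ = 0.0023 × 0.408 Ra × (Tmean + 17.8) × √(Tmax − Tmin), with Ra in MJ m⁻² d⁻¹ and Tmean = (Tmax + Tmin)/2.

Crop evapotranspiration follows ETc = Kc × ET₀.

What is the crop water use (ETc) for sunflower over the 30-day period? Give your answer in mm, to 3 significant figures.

Tmean = (29.3 + 11.9)/2 = 20.60 °C
0.408 Ra = 0.408 × 25.5 = 10.4040 mm/d equivalent
ET₀ = 0.0023 × 10.4040 × (20.60 + 17.8) × √17.4 = 0.0023 × 10.4040 × 38.40 × 4.1713 = 3.8329 mm/d
ETc = Kc × ET₀ = 1.13 × 3.8329 = 4.3312 mm/d
Over 30 days: 4.3312 × 30 = 129.936 mm

130 mm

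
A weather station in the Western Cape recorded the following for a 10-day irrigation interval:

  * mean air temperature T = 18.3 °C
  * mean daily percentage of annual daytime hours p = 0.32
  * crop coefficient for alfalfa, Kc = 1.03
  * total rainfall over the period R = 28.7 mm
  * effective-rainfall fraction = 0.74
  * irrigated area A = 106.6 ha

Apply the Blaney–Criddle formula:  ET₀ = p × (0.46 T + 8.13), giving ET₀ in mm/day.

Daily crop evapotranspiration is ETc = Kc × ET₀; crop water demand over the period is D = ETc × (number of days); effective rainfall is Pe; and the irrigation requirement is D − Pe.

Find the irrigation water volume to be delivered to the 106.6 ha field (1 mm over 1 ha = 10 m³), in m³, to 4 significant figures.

35500 m³

ET₀ = 0.32 × (0.46 × 18.3 + 8.13) = 0.32 × 16.548 = 5.2954 mm/d
ETc = Kc × ET₀ = 1.03 × 5.2954 = 5.4543 mm/d
Crop demand D = ETc × 10 d = 5.4543 × 10 = 54.543 mm
Pe = 0.74 × 28.7 = 21.238 mm
D − Pe = 54.543 − 21.238 = 33.305 mm
Volume = 33.305 mm × 106.6 ha × 10 = 35503.1 m³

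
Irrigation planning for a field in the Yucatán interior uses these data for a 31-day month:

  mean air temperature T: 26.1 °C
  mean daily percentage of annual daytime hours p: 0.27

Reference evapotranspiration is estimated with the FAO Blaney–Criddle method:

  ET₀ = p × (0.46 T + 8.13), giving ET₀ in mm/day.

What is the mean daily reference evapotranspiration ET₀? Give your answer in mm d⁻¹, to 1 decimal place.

5.4 mm d⁻¹

ET₀ = 0.27 × (0.46 × 26.1 + 8.13) = 0.27 × 20.136 = 5.4367 mm/d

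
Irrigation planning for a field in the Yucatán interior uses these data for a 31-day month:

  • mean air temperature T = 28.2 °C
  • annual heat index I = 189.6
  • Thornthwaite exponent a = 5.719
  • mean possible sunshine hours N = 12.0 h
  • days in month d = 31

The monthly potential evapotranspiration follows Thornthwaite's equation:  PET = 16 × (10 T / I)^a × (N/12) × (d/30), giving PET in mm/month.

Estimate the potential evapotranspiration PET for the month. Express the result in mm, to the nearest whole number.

10T/I = 10 × 28.2 / 189.6 = 1.4873
(10T/I)^a = 1.4873^5.719 = 9.6816
Uncorrected PET = 16 × 9.6816 = 154.906 mm
Correction = (N/12)(d/30) = (12.0/12)(31/30) = 1.0333
PET = 154.906 × 1.0333 = 160.064 mm/month

160 mm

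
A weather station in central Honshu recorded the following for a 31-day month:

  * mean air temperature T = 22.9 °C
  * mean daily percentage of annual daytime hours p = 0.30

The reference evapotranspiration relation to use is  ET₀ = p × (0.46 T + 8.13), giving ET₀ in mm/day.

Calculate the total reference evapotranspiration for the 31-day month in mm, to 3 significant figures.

ET₀ = 0.30 × (0.46 × 22.9 + 8.13) = 0.30 × 18.664 = 5.5992 mm/d
Monthly total = 5.5992 × 31 = 173.575 mm

174 mm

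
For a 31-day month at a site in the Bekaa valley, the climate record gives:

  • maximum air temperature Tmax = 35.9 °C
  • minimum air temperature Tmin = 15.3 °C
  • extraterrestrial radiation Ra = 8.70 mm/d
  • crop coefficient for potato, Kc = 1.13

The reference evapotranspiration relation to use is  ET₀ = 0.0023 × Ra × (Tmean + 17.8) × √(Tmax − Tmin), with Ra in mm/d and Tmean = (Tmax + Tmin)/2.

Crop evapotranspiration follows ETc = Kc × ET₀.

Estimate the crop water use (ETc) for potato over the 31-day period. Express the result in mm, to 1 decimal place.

138.1 mm

Tmean = (35.9 + 15.3)/2 = 25.60 °C
ET₀ = 0.0023 × 8.70 × (25.60 + 17.8) × √20.6 = 0.0023 × 8.70 × 43.40 × 4.5387 = 3.9416 mm/d
ETc = Kc × ET₀ = 1.13 × 3.9416 = 4.4540 mm/d
Over 31 days: 4.4540 × 31 = 138.074 mm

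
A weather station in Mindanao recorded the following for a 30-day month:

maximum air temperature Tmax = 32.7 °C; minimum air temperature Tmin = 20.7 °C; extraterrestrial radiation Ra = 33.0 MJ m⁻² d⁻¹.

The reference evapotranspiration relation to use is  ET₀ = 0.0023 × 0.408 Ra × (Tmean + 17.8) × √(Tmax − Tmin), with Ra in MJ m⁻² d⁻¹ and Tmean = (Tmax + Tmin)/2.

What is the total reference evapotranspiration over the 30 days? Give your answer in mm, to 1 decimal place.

143.2 mm

Tmean = (32.7 + 20.7)/2 = 26.70 °C
0.408 Ra = 0.408 × 33.0 = 13.4640 mm/d equivalent
ET₀ = 0.0023 × 13.4640 × (26.70 + 17.8) × √12.0 = 0.0023 × 13.4640 × 44.50 × 3.4641 = 4.7737 mm/d
Over 30 days: 4.7737 × 30 = 143.211 mm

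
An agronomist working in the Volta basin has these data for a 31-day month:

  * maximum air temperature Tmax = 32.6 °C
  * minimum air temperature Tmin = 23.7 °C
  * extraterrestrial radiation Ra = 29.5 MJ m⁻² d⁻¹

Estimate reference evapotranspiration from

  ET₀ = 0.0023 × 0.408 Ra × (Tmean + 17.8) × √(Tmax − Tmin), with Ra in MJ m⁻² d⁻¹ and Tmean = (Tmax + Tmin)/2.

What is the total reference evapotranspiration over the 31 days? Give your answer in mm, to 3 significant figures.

Tmean = (32.6 + 23.7)/2 = 28.15 °C
0.408 Ra = 0.408 × 29.5 = 12.0360 mm/d equivalent
ET₀ = 0.0023 × 12.0360 × (28.15 + 17.8) × √8.9 = 0.0023 × 12.0360 × 45.95 × 2.9833 = 3.7948 mm/d
Over 31 days: 3.7948 × 31 = 117.639 mm

118 mm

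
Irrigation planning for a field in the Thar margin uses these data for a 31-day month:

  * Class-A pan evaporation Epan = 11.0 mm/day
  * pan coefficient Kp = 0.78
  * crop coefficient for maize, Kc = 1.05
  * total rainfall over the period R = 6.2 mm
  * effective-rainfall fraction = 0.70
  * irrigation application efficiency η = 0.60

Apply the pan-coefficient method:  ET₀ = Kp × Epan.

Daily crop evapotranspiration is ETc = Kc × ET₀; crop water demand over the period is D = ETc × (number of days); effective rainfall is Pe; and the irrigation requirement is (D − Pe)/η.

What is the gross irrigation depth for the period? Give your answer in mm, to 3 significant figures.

ET₀ = 0.78 × 11.0 = 8.5800 mm/d
ETc = Kc × ET₀ = 1.05 × 8.5800 = 9.0090 mm/d
Crop demand D = ETc × 31 d = 9.0090 × 31 = 279.279 mm
Pe = 0.70 × 6.2 = 4.340 mm
D − Pe = 279.279 − 4.340 = 274.939 mm
Gross irrigation = 274.939 / 0.60 = 458.232 mm

458 mm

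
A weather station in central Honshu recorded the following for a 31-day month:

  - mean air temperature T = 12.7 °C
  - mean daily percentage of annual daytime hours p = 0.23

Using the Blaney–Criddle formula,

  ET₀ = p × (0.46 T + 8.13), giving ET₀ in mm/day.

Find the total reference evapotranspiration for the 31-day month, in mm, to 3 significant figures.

99.6 mm

ET₀ = 0.23 × (0.46 × 12.7 + 8.13) = 0.23 × 13.972 = 3.2136 mm/d
Monthly total = 3.2136 × 31 = 99.622 mm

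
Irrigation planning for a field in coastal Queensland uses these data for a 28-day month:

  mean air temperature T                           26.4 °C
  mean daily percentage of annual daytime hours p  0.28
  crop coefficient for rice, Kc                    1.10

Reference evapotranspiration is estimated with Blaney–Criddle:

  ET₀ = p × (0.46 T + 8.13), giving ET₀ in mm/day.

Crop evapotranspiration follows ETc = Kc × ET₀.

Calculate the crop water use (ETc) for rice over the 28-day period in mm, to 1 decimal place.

174.8 mm

ET₀ = 0.28 × (0.46 × 26.4 + 8.13) = 0.28 × 20.274 = 5.6767 mm/d
ETc = Kc × ET₀ = 1.10 × 5.6767 = 6.2444 mm/d
Over 28 days: 6.2444 × 28 = 174.843 mm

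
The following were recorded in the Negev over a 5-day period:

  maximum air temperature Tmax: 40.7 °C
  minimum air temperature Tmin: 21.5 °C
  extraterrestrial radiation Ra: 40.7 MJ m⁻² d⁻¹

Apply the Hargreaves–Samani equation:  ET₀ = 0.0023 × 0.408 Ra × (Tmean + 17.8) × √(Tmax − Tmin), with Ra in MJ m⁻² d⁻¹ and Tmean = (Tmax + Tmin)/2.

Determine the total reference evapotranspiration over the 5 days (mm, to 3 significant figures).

40.9 mm

Tmean = (40.7 + 21.5)/2 = 31.10 °C
0.408 Ra = 0.408 × 40.7 = 16.6056 mm/d equivalent
ET₀ = 0.0023 × 16.6056 × (31.10 + 17.8) × √19.2 = 0.0023 × 16.6056 × 48.90 × 4.3818 = 8.1836 mm/d
Over 5 days: 8.1836 × 5 = 40.918 mm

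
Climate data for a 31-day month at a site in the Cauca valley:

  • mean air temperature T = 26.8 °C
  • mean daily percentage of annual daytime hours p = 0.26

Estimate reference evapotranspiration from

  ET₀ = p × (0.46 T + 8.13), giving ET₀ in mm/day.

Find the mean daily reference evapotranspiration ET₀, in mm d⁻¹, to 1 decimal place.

ET₀ = 0.26 × (0.46 × 26.8 + 8.13) = 0.26 × 20.458 = 5.3191 mm/d

5.3 mm d⁻¹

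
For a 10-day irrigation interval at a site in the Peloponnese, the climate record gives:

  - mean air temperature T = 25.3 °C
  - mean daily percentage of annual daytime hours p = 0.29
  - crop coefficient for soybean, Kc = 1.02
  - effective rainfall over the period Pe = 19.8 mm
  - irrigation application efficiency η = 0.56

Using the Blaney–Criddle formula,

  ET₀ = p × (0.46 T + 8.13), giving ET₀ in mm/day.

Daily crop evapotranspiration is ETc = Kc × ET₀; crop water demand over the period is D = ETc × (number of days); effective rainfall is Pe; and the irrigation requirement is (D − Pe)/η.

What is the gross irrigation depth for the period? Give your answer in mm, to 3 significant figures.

ET₀ = 0.29 × (0.46 × 25.3 + 8.13) = 0.29 × 19.768 = 5.7327 mm/d
ETc = Kc × ET₀ = 1.02 × 5.7327 = 5.8474 mm/d
Crop demand D = ETc × 10 d = 5.8474 × 10 = 58.474 mm
D − Pe = 58.474 − 19.8 = 38.674 mm
Gross irrigation = 38.674 / 0.56 = 69.061 mm

69.1 mm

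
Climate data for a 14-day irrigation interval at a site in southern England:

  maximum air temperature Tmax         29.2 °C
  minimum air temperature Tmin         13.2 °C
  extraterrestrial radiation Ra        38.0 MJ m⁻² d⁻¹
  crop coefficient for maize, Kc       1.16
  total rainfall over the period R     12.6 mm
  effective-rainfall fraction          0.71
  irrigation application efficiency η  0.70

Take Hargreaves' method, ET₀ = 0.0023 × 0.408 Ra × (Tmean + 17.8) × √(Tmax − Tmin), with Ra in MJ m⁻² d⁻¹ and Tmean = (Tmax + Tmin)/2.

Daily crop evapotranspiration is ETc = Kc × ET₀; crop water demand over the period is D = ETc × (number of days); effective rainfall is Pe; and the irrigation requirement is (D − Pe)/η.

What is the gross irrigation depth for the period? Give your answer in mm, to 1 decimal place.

Tmean = (29.2 + 13.2)/2 = 21.20 °C
0.408 Ra = 0.408 × 38.0 = 15.5040 mm/d equivalent
ET₀ = 0.0023 × 15.5040 × (21.20 + 17.8) × √16.0 = 0.0023 × 15.5040 × 39.00 × 4.0000 = 5.5628 mm/d
ETc = Kc × ET₀ = 1.16 × 5.5628 = 6.4528 mm/d
Crop demand D = ETc × 14 d = 6.4528 × 14 = 90.339 mm
Pe = 0.71 × 12.6 = 8.946 mm
D − Pe = 90.339 − 8.946 = 81.393 mm
Gross irrigation = 81.393 / 0.70 = 116.276 mm

116.3 mm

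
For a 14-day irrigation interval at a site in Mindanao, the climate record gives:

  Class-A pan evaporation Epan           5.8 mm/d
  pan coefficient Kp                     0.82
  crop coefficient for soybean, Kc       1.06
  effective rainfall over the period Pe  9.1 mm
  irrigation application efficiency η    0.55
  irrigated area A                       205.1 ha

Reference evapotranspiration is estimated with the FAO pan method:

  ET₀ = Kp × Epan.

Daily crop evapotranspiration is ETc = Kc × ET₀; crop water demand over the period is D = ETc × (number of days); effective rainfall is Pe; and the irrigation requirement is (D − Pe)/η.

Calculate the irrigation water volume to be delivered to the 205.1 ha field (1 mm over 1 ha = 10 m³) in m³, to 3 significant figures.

ET₀ = 0.82 × 5.8 = 4.7560 mm/d
ETc = Kc × ET₀ = 1.06 × 4.7560 = 5.0414 mm/d
Crop demand D = ETc × 14 d = 5.0414 × 14 = 70.580 mm
D − Pe = 70.580 − 9.1 = 61.480 mm
Gross irrigation = 61.480 / 0.55 = 111.782 mm
Volume = 111.782 mm × 205.1 ha × 10 = 229264.9 m³

229000 m³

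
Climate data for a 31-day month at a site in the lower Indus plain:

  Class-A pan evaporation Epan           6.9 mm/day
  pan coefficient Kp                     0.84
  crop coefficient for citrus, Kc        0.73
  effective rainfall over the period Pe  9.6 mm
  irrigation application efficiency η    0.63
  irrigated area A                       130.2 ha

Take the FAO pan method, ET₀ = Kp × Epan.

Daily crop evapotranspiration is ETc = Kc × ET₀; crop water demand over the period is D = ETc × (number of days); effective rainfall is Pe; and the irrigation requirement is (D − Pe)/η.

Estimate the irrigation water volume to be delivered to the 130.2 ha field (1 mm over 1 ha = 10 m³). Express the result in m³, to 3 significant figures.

ET₀ = 0.84 × 6.9 = 5.7960 mm/d
ETc = Kc × ET₀ = 0.73 × 5.7960 = 4.2311 mm/d
Crop demand D = ETc × 31 d = 4.2311 × 31 = 131.164 mm
D − Pe = 131.164 − 9.6 = 121.564 mm
Gross irrigation = 121.564 / 0.63 = 192.959 mm
Volume = 192.959 mm × 130.2 ha × 10 = 251232.6 m³

251000 m³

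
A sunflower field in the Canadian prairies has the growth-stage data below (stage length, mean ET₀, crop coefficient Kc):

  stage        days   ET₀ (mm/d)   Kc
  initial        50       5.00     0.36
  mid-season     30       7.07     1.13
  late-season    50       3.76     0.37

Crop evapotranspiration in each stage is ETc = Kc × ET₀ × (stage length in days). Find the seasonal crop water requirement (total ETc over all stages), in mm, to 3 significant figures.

initial: 0.36 × 5.00 × 50 = 90.00 mm
mid-season: 1.13 × 7.07 × 30 = 239.67 mm
late-season: 0.37 × 3.76 × 50 = 69.56 mm
Seasonal total = 399.23 mm

399 mm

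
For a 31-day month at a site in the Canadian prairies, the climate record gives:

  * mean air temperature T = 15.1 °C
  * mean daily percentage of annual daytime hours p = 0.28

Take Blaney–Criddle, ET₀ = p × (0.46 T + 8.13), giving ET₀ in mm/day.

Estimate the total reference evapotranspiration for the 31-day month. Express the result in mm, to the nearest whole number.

131 mm

ET₀ = 0.28 × (0.46 × 15.1 + 8.13) = 0.28 × 15.076 = 4.2213 mm/d
Monthly total = 4.2213 × 31 = 130.860 mm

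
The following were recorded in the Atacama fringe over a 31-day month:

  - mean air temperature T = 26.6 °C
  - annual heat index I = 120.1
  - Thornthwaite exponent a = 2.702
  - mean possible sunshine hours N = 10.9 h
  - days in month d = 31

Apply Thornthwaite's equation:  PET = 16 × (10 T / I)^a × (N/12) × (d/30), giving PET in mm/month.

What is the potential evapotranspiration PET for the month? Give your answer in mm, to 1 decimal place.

10T/I = 10 × 26.6 / 120.1 = 2.2148
(10T/I)^a = 2.2148^2.702 = 8.5722
Uncorrected PET = 16 × 8.5722 = 137.155 mm
Correction = (N/12)(d/30) = (10.9/12)(31/30) = 0.9386
PET = 137.155 × 0.9386 = 128.734 mm/month

128.7 mm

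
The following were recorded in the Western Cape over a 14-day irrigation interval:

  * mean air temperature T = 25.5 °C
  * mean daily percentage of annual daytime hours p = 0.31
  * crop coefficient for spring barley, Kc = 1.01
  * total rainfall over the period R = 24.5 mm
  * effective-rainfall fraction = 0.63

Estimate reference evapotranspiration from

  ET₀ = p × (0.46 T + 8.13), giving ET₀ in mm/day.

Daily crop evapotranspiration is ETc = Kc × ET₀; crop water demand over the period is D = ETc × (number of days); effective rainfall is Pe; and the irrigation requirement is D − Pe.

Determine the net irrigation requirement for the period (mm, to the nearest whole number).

72 mm

ET₀ = 0.31 × (0.46 × 25.5 + 8.13) = 0.31 × 19.860 = 6.1566 mm/d
ETc = Kc × ET₀ = 1.01 × 6.1566 = 6.2182 mm/d
Crop demand D = ETc × 14 d = 6.2182 × 14 = 87.055 mm
Pe = 0.63 × 24.5 = 15.435 mm
D − Pe = 87.055 − 15.435 = 71.620 mm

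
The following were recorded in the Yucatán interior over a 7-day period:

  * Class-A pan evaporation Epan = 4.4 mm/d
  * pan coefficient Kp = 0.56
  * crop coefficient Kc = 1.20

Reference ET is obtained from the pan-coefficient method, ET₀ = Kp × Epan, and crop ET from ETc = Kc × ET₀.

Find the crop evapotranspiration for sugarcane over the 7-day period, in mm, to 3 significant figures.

ET₀ = 0.56 × 4.4 = 2.4640 mm/d
ETc = Kc × ET₀ = 1.20 × 2.4640 = 2.9568 mm/d
Over 7 days: 2.9568 × 7 = 20.698 mm

20.7 mm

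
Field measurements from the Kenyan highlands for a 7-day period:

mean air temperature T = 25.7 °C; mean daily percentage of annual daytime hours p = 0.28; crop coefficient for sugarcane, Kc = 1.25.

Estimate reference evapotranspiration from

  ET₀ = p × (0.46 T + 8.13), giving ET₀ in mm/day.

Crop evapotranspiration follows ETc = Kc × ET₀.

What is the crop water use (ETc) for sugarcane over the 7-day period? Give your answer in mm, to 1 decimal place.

ET₀ = 0.28 × (0.46 × 25.7 + 8.13) = 0.28 × 19.952 = 5.5866 mm/d
ETc = Kc × ET₀ = 1.25 × 5.5866 = 6.9833 mm/d
Over 7 days: 6.9833 × 7 = 48.883 mm

48.9 mm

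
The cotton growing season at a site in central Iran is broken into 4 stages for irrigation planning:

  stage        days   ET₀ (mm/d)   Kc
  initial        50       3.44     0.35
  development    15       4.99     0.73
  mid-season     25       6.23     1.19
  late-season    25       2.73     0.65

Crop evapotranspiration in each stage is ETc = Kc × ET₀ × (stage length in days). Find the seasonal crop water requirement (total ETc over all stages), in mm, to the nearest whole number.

initial: 0.35 × 3.44 × 50 = 60.20 mm
development: 0.73 × 4.99 × 15 = 54.64 mm
mid-season: 1.19 × 6.23 × 25 = 185.34 mm
late-season: 0.65 × 2.73 × 25 = 44.36 mm
Seasonal total = 344.54 mm

345 mm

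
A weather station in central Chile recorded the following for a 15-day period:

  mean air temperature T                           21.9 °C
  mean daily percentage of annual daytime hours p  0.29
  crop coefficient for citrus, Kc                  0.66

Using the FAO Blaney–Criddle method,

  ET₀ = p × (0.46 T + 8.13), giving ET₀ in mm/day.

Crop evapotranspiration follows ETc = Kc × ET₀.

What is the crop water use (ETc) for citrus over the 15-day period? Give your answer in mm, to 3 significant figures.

52.3 mm

ET₀ = 0.29 × (0.46 × 21.9 + 8.13) = 0.29 × 18.204 = 5.2792 mm/d
ETc = Kc × ET₀ = 0.66 × 5.2792 = 3.4843 mm/d
Over 15 days: 3.4843 × 15 = 52.265 mm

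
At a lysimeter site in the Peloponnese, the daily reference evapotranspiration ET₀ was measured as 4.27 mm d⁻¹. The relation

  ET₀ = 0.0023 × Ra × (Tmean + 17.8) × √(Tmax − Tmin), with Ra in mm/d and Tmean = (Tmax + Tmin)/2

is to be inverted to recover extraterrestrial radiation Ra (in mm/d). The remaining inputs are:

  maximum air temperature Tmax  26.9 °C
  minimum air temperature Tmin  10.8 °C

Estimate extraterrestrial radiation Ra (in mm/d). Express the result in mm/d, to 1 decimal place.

Tmean = 18.85 °C; √ΔT = 4.0125
Ra = ET₀ / [0.0023 × (Tmean+17.8) × √ΔT] = 4.27 / (0.0023 × 36.65 × 4.0125) = 12.624 mm/d

12.6 mm/d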